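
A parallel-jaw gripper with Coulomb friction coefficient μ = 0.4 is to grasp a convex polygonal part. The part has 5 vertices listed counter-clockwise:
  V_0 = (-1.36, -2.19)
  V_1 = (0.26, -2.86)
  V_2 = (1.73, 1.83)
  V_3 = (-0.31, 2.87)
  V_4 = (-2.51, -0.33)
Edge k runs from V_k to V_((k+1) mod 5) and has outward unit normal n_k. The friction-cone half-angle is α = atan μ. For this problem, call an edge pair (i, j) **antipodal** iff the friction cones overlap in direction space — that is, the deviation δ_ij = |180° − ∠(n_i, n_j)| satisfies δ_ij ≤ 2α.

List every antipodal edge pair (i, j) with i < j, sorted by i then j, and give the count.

count = 3; pairs: (0,2), (1,3), (2,4)

α = atan 0.4 = 21.80°;  2α = 43.60°
n_0 = (-0.3822, -0.9241)
n_1 = (+0.9542, -0.2991)
n_2 = (+0.4542, +0.8909)
n_3 = (-0.8240, +0.5665)
n_4 = (-0.8506, -0.5259)
  (0,1): δ = 84.93°  ·
  (0,2): δ = 4.54°  ✓
  (0,3): δ = 77.96°  ·
  (0,4): δ = 144.20°  ·
  (1,2): δ = 99.61°  ·
  (1,3): δ = 17.11°  ✓
  (1,4): δ = 49.13°  ·
  (2,3): δ = 97.50°  ·
  (2,4): δ = 31.26°  ✓
  (3,4): δ = 113.76°  ·
antipodal pairs: 3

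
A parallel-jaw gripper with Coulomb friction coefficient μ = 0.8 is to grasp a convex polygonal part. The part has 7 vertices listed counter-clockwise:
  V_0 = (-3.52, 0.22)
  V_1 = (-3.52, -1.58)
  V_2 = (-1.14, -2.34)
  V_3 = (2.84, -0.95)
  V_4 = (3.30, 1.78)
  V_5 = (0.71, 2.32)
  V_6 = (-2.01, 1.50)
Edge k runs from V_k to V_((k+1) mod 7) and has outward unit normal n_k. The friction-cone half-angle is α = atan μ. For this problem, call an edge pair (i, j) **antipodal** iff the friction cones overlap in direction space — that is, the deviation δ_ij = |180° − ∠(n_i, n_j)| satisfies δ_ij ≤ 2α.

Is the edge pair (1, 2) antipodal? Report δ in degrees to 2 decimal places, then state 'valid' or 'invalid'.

α = atan 0.8 = 38.66°;  2α = 77.32°
edge 1: e_1 = (+2.38, -0.76);  n_1 = (-0.3042, -0.9526)
edge 2: e_2 = (+3.98, +1.39);  n_2 = (+0.3297, -0.9441)
∠(n_1, n_2) = 36.96°
δ = |180° − 36.96°| = 143.04°
143.04° > 2α = 77.32°  →  invalid

δ = 143.04°, invalid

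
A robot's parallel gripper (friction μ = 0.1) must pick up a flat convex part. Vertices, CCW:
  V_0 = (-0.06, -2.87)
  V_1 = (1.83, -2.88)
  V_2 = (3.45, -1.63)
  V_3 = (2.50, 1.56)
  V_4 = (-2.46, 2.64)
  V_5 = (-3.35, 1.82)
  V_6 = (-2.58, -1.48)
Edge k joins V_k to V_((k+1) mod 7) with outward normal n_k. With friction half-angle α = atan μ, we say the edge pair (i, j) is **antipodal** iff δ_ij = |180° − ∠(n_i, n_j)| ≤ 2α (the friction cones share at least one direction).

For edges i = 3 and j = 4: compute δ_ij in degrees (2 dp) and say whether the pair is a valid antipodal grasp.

α = atan 0.1 = 5.71°;  2α = 11.42°
edge 3: e_3 = (-4.96, +1.08);  n_3 = (+0.2128, +0.9771)
edge 4: e_4 = (-0.89, -0.82);  n_4 = (-0.6776, +0.7354)
∠(n_3, n_4) = 54.94°
δ = |180° − 54.94°| = 125.06°
125.06° > 2α = 11.42°  →  invalid

δ = 125.06°, invalid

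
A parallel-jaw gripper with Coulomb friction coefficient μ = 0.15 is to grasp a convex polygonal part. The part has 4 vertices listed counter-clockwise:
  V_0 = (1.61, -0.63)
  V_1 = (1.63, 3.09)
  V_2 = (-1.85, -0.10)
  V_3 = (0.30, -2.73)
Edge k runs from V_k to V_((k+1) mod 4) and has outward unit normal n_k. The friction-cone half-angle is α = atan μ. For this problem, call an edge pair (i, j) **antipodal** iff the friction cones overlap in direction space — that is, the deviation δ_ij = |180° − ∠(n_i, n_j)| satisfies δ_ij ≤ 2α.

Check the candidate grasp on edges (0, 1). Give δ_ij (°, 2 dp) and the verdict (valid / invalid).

α = atan 0.15 = 8.53°;  2α = 17.06°
edge 0: e_0 = (+0.02, +3.72);  n_0 = (+1.0000, -0.0054)
edge 1: e_1 = (-3.48, -3.19);  n_1 = (-0.6757, +0.7372)
∠(n_0, n_1) = 132.82°
δ = |180° − 132.82°| = 47.18°
47.18° > 2α = 17.06°  →  invalid

δ = 47.18°, invalid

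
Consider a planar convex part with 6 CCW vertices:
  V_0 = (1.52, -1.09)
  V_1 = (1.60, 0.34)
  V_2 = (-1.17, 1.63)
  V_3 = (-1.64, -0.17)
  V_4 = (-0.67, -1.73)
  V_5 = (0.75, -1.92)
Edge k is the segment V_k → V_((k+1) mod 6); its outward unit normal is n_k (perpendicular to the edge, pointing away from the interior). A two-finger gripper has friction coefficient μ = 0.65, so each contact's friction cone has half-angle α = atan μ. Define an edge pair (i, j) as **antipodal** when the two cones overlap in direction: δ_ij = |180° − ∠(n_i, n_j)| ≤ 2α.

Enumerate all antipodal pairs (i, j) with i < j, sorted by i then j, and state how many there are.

α = atan 0.65 = 33.02°;  2α = 66.05°
n_0 = (+0.9984, -0.0559)
n_1 = (+0.4222, +0.9065)
n_2 = (-0.9676, +0.2526)
n_3 = (-0.8492, -0.5280)
n_4 = (-0.1326, -0.9912)
n_5 = (+0.7331, -0.6801)
  (0,1): δ = 111.77°  ·
  (0,2): δ = 11.43°  ✓
  (0,3): δ = 35.08°  ✓
  (0,4): δ = 85.58°  ·
  (0,5): δ = 140.35°  ·
  (1,2): δ = 79.66°  ·
  (1,3): δ = 33.16°  ✓
  (1,4): δ = 17.35°  ✓
  (1,5): δ = 72.12°  ·
  (2,3): δ = 133.49°  ·
  (2,4): δ = 82.99°  ·
  (2,5): δ = 28.22°  ✓
  (3,4): δ = 129.49°  ·
  (3,5): δ = 74.73°  ·
  (4,5): δ = 125.23°  ·
antipodal pairs: 5

count = 5; pairs: (0,2), (0,3), (1,3), (1,4), (2,5)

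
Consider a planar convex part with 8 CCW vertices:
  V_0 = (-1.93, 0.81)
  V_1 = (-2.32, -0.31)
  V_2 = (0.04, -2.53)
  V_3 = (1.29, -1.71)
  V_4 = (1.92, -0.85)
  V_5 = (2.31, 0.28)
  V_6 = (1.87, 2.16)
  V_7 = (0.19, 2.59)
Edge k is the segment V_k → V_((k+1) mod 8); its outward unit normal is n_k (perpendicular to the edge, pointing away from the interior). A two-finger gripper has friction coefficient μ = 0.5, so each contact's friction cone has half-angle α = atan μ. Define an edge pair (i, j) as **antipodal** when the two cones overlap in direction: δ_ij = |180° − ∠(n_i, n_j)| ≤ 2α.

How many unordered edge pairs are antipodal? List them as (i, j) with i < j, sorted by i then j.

α = atan 0.5 = 26.57°;  2α = 53.13°
n_0 = (-0.9444, +0.3288)
n_1 = (-0.6852, -0.7284)
n_2 = (+0.5485, -0.8361)
n_3 = (+0.8067, -0.5910)
n_4 = (+0.9453, -0.3262)
n_5 = (+0.9737, +0.2279)
n_6 = (+0.2480, +0.9688)
n_7 = (-0.6430, +0.7658)
  (0,1): δ = 114.05°  ·
  (0,2): δ = 37.54°  ✓
  (0,3): δ = 17.03°  ✓
  (0,4): δ = 0.16°  ✓
  (0,5): δ = 32.37°  ✓
  (0,6): δ = 94.84°  ·
  (0,7): δ = 149.22°  ·
  (1,2): δ = 103.49°  ·
  (1,3): δ = 82.98°  ·
  (1,4): δ = 65.79°  ·
  (1,5): δ = 33.58°  ✓
  (1,6): δ = 28.89°  ✓
  (1,7): δ = 83.27°  ·
  (2,3): δ = 159.49°  ·
  (2,4): δ = 142.31°  ·
  (2,5): δ = 110.09°  ·
  (2,6): δ = 47.62°  ✓
  (2,7): δ = 6.75°  ✓
  (3,4): δ = 162.82°  ·
  (3,5): δ = 130.60°  ·
  (3,6): δ = 68.13°  ·
  (3,7): δ = 13.76°  ✓
  (4,5): δ = 147.79°  ·
  (4,6): δ = 85.32°  ·
  (4,7): δ = 30.94°  ✓
  (5,6): δ = 117.53°  ·
  (5,7): δ = 63.15°  ·
  (6,7): δ = 125.63°  ·
antipodal pairs: 10

count = 10; pairs: (0,2), (0,3), (0,4), (0,5), (1,5), (1,6), (2,6), (2,7), (3,7), (4,7)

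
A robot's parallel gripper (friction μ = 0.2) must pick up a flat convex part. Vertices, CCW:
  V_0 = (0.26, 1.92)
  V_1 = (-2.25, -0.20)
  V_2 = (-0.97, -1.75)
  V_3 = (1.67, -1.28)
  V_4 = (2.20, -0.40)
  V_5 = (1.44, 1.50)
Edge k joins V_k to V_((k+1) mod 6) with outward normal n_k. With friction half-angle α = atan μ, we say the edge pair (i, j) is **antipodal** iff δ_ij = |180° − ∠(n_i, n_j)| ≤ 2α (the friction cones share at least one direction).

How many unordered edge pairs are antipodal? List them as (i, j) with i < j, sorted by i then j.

α = atan 0.2 = 11.31°;  2α = 22.62°
n_0 = (-0.6453, +0.7640)
n_1 = (-0.7711, -0.6368)
n_2 = (+0.1753, -0.9845)
n_3 = (+0.8566, -0.5159)
n_4 = (+0.9285, +0.3714)
n_5 = (+0.3353, +0.9421)
  (0,1): δ = 90.64°  ·
  (0,2): δ = 30.09°  ·
  (0,3): δ = 18.76°  ✓
  (0,4): δ = 71.62°  ·
  (0,5): δ = 120.22°  ·
  (1,2): δ = 119.46°  ·
  (1,3): δ = 70.61°  ·
  (1,4): δ = 17.75°  ✓
  (1,5): δ = 30.86°  ·
  (2,3): δ = 131.15°  ·
  (2,4): δ = 78.29°  ·
  (2,5): δ = 29.69°  ·
  (3,4): δ = 127.14°  ·
  (3,5): δ = 78.53°  ·
  (4,5): δ = 131.39°  ·
antipodal pairs: 2

count = 2; pairs: (0,3), (1,4)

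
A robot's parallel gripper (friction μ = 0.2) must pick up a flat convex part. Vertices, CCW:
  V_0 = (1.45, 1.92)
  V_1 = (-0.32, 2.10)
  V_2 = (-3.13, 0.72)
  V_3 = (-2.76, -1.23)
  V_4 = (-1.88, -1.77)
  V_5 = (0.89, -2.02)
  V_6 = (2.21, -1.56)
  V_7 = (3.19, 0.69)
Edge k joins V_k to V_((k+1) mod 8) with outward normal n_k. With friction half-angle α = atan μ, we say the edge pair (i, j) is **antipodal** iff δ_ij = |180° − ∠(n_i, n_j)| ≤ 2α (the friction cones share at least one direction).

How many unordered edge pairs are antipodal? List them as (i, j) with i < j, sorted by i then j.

count = 3; pairs: (0,4), (1,5), (3,7)

α = atan 0.2 = 11.31°;  2α = 22.62°
n_0 = (+0.1012, +0.9949)
n_1 = (-0.4408, +0.8976)
n_2 = (-0.9825, -0.1864)
n_3 = (-0.5230, -0.8523)
n_4 = (-0.0899, -0.9960)
n_5 = (+0.3291, -0.9443)
n_6 = (+0.9168, -0.3993)
n_7 = (+0.5772, +0.8166)
  (0,1): δ = 148.04°  ·
  (0,2): δ = 73.45°  ·
  (0,3): δ = 25.73°  ·
  (0,4): δ = 0.65°  ✓
  (0,5): δ = 25.02°  ·
  (0,6): δ = 72.27°  ·
  (0,7): δ = 150.55°  ·
  (1,2): δ = 105.41°  ·
  (1,3): δ = 57.69°  ·
  (1,4): δ = 31.31°  ·
  (1,5): δ = 6.94°  ✓
  (1,6): δ = 40.31°  ·
  (1,7): δ = 118.59°  ·
  (2,3): δ = 132.28°  ·
  (2,4): δ = 105.90°  ·
  (2,5): δ = 81.53°  ·
  (2,6): δ = 34.28°  ·
  (2,7): δ = 44.00°  ·
  (3,4): δ = 153.62°  ·
  (3,5): δ = 129.25°  ·
  (3,6): δ = 82.00°  ·
  (3,7): δ = 3.72°  ✓
  (4,5): δ = 155.63°  ·
  (4,6): δ = 108.38°  ·
  (4,7): δ = 30.10°  ·
  (5,6): δ = 132.75°  ·
  (5,7): δ = 54.47°  ·
  (6,7): δ = 101.72°  ·
antipodal pairs: 3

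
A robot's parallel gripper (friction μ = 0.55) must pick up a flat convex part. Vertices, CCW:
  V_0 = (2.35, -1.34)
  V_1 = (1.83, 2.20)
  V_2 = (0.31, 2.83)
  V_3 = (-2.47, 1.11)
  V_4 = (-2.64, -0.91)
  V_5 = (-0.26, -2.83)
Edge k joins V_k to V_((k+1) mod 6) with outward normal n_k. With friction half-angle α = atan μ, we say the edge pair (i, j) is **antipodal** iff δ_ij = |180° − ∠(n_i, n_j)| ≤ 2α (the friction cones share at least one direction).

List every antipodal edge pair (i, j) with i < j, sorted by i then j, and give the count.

count = 6; pairs: (0,3), (0,4), (1,4), (1,5), (2,5), (3,5)

α = atan 0.55 = 28.81°;  2α = 57.62°
n_0 = (+0.9894, +0.1453)
n_1 = (+0.3829, +0.9238)
n_2 = (-0.5261, +0.8504)
n_3 = (-0.9965, +0.0839)
n_4 = (-0.6279, -0.7783)
n_5 = (+0.4958, -0.8684)
  (0,1): δ = 120.87°  ·
  (0,2): δ = 66.61°  ·
  (0,3): δ = 13.17°  ✓
  (0,4): δ = 42.75°  ✓
  (0,5): δ = 111.36°  ·
  (1,2): δ = 125.74°  ·
  (1,3): δ = 72.30°  ·
  (1,4): δ = 16.38°  ✓
  (1,5): δ = 52.23°  ✓
  (2,3): δ = 126.56°  ·
  (2,4): δ = 70.64°  ·
  (2,5): δ = 2.02°  ✓
  (3,4): δ = 124.08°  ·
  (3,5): δ = 55.47°  ✓
  (4,5): δ = 111.38°  ·
antipodal pairs: 6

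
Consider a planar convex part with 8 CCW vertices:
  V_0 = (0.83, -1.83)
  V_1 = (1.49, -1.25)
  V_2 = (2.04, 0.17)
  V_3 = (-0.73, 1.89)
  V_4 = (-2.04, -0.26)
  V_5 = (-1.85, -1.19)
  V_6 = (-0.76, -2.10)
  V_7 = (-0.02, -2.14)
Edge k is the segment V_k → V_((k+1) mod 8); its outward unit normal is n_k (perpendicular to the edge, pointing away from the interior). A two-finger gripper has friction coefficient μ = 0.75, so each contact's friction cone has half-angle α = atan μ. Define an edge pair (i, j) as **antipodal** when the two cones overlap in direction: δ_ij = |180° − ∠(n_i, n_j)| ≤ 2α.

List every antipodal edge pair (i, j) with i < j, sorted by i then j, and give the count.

count = 12; pairs: (0,2), (0,3), (0,4), (1,3), (1,4), (1,5), (2,4), (2,5), (2,6), (2,7), (3,6), (3,7)

α = atan 0.75 = 36.87°;  2α = 73.74°
n_0 = (+0.6601, -0.7512)
n_1 = (+0.9325, -0.3612)
n_2 = (+0.5275, +0.8495)
n_3 = (-0.8540, +0.5203)
n_4 = (-0.9798, -0.2002)
n_5 = (-0.6409, -0.7676)
n_6 = (-0.0540, -0.9985)
n_7 = (+0.3426, -0.9395)
  (0,1): δ = 152.48°  ·
  (0,2): δ = 73.15°  ✓
  (0,3): δ = 17.34°  ✓
  (0,4): δ = 60.24°  ✓
  (0,5): δ = 98.83°  ·
  (0,6): δ = 135.60°  ·
  (0,7): δ = 158.73°  ·
  (1,2): δ = 100.67°  ·
  (1,3): δ = 10.18°  ✓
  (1,4): δ = 32.72°  ✓
  (1,5): δ = 71.32°  ✓
  (1,6): δ = 108.08°  ·
  (1,7): δ = 131.21°  ·
  (2,3): δ = 89.52°  ·
  (2,4): δ = 46.62°  ✓
  (2,5): δ = 8.02°  ✓
  (2,6): δ = 28.74°  ✓
  (2,7): δ = 51.87°  ✓
  (3,4): δ = 137.10°  ·
  (3,5): δ = 98.50°  ·
  (3,6): δ = 61.74°  ✓
  (3,7): δ = 38.61°  ✓
  (4,5): δ = 141.40°  ·
  (4,6): δ = 104.64°  ·
  (4,7): δ = 81.51°  ·
  (5,6): δ = 143.24°  ·
  (5,7): δ = 120.11°  ·
  (6,7): δ = 156.87°  ·
antipodal pairs: 12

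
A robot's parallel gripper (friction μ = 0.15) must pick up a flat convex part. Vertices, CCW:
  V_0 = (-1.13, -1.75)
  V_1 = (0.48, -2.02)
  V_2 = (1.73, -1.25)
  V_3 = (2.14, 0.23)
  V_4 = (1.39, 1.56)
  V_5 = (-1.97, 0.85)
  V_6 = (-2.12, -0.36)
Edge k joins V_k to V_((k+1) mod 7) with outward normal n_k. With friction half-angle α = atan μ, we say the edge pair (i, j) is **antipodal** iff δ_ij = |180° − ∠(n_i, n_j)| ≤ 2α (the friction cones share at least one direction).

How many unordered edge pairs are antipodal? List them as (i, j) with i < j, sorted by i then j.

count = 2; pairs: (2,5), (3,6)

α = atan 0.15 = 8.53°;  2α = 17.06°
n_0 = (-0.1654, -0.9862)
n_1 = (+0.5245, -0.8514)
n_2 = (+0.9637, -0.2670)
n_3 = (+0.8711, +0.4912)
n_4 = (-0.2067, +0.9784)
n_5 = (-0.9924, +0.1230)
n_6 = (-0.8145, -0.5801)
  (0,1): δ = 138.85°  ·
  (0,2): δ = 95.96°  ·
  (0,3): δ = 51.06°  ·
  (0,4): δ = 21.45°  ·
  (0,5): δ = 92.45°  ·
  (0,6): δ = 134.98°  ·
  (1,2): δ = 137.12°  ·
  (1,3): δ = 92.21°  ·
  (1,4): δ = 19.70°  ·
  (1,5): δ = 51.30°  ·
  (1,6): δ = 93.83°  ·
  (2,3): δ = 135.10°  ·
  (2,4): δ = 62.58°  ·
  (2,5): δ = 8.42°  ✓
  (2,6): δ = 50.94°  ·
  (3,4): δ = 107.49°  ·
  (3,5): δ = 36.49°  ·
  (3,6): δ = 6.04°  ✓
  (4,5): δ = 109.00°  ·
  (4,6): δ = 66.47°  ·
  (5,6): δ = 137.47°  ·
antipodal pairs: 2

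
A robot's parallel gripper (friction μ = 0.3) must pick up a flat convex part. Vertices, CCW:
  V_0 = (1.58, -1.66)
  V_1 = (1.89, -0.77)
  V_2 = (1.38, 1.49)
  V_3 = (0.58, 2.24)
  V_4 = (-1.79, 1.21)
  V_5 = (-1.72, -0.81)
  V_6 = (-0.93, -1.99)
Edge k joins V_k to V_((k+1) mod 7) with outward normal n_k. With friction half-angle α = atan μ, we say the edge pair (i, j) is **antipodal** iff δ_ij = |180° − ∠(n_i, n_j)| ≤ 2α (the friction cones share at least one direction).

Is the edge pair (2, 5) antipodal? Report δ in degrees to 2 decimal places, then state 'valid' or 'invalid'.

δ = 13.05°, valid

α = atan 0.3 = 16.70°;  2α = 33.40°
edge 2: e_2 = (-0.80, +0.75);  n_2 = (+0.6839, +0.7295)
edge 5: e_5 = (+0.79, -1.18);  n_5 = (-0.8310, -0.5563)
∠(n_2, n_5) = 166.95°
δ = |180° − 166.95°| = 13.05°
13.05° ≤ 2α = 33.40°  →  valid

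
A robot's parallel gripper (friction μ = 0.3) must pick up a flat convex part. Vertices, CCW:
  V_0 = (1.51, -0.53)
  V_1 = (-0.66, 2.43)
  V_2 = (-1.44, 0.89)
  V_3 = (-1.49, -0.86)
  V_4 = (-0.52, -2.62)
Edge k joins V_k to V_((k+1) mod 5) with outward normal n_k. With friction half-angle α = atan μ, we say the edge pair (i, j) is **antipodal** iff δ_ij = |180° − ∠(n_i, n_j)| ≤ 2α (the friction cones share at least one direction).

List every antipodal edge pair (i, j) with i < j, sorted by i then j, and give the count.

count = 2; pairs: (0,3), (1,4)

α = atan 0.3 = 16.70°;  2α = 33.40°
n_0 = (+0.8065, +0.5912)
n_1 = (-0.8921, +0.4518)
n_2 = (-0.9996, +0.0286)
n_3 = (-0.8758, -0.4827)
n_4 = (+0.7173, -0.6967)
  (0,1): δ = 63.11°  ·
  (0,2): δ = 37.88°  ·
  (0,3): δ = 7.38°  ✓
  (0,4): δ = 99.59°  ·
  (1,2): δ = 154.77°  ·
  (1,3): δ = 124.28°  ·
  (1,4): δ = 17.30°  ✓
  (2,3): δ = 149.50°  ·
  (2,4): δ = 42.53°  ·
  (3,4): δ = 73.03°  ·
antipodal pairs: 2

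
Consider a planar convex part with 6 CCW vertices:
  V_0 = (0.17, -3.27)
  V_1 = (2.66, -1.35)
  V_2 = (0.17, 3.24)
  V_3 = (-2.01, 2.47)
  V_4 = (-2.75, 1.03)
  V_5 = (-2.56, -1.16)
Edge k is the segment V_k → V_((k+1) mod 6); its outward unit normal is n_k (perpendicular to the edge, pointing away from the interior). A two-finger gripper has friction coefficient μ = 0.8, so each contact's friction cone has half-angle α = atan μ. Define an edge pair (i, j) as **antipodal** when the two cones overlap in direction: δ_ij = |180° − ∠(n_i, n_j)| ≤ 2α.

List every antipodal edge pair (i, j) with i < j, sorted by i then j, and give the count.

α = atan 0.8 = 38.66°;  2α = 77.32°
n_0 = (+0.6106, -0.7919)
n_1 = (+0.8790, +0.4768)
n_2 = (-0.3330, +0.9429)
n_3 = (-0.8894, +0.4571)
n_4 = (-0.9963, -0.0864)
n_5 = (-0.6115, -0.7912)
  (0,1): δ = 99.16°  ·
  (0,2): δ = 18.18°  ✓
  (0,3): δ = 25.17°  ✓
  (0,4): δ = 57.32°  ✓
  (0,5): δ = 104.66°  ·
  (1,2): δ = 99.03°  ·
  (1,3): δ = 55.68°  ✓
  (1,4): δ = 23.52°  ✓
  (1,5): δ = 23.82°  ✓
  (2,3): δ = 136.65°  ·
  (2,4): δ = 104.50°  ·
  (2,5): δ = 57.15°  ✓
  (3,4): δ = 147.84°  ·
  (3,5): δ = 100.50°  ·
  (4,5): δ = 132.66°  ·
antipodal pairs: 7

count = 7; pairs: (0,2), (0,3), (0,4), (1,3), (1,4), (1,5), (2,5)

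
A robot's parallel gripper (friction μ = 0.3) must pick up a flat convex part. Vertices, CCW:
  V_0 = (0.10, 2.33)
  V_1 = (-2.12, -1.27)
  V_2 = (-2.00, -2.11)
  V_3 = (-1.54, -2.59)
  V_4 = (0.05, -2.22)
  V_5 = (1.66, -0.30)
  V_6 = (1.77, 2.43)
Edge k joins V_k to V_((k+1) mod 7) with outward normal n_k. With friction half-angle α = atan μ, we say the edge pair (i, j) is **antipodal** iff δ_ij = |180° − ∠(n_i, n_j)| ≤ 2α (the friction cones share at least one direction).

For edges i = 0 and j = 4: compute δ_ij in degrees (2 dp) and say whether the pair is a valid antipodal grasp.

δ = 8.32°, valid

α = atan 0.3 = 16.70°;  2α = 33.40°
edge 0: e_0 = (-2.22, -3.60);  n_0 = (-0.8512, +0.5249)
edge 4: e_4 = (+1.61, +1.92);  n_4 = (+0.7663, -0.6425)
∠(n_0, n_4) = 171.68°
δ = |180° − 171.68°| = 8.32°
8.32° ≤ 2α = 33.40°  →  valid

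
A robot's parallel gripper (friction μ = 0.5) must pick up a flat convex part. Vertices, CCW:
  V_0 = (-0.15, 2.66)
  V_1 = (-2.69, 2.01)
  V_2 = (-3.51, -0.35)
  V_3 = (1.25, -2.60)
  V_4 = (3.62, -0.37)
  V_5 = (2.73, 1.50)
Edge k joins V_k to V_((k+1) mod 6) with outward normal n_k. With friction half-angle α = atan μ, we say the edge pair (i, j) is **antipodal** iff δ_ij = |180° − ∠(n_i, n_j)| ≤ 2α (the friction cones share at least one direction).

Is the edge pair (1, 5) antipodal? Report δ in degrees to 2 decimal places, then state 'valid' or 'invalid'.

α = atan 0.5 = 26.57°;  2α = 53.13°
edge 1: e_1 = (-0.82, -2.36);  n_1 = (-0.9446, +0.3282)
edge 5: e_5 = (-2.88, +1.16);  n_5 = (+0.3736, +0.9276)
∠(n_1, n_5) = 92.78°
δ = |180° − 92.78°| = 87.22°
87.22° > 2α = 53.13°  →  invalid

δ = 87.22°, invalid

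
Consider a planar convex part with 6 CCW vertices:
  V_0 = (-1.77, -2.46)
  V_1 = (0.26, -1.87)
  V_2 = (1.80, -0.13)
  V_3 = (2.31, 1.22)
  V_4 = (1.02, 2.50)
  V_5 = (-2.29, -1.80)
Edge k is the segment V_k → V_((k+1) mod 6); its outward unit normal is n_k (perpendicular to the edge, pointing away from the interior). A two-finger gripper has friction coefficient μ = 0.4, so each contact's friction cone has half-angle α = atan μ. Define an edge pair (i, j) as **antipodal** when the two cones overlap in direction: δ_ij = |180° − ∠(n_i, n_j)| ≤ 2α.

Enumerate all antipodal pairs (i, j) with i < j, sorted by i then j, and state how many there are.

α = atan 0.4 = 21.80°;  2α = 43.60°
n_0 = (+0.2791, -0.9603)
n_1 = (+0.7488, -0.6628)
n_2 = (+0.9355, -0.3534)
n_3 = (+0.7044, +0.7099)
n_4 = (-0.7924, +0.6100)
n_5 = (-0.7855, -0.6189)
  (0,1): δ = 147.72°  ·
  (0,2): δ = 126.90°  ·
  (0,3): δ = 60.98°  ·
  (0,4): δ = 36.21°  ✓
  (0,5): δ = 112.03°  ·
  (1,2): δ = 159.18°  ·
  (1,3): δ = 93.27°  ·
  (1,4): δ = 3.92°  ✓
  (1,5): δ = 79.74°  ·
  (2,3): δ = 114.08°  ·
  (2,4): δ = 16.89°  ✓
  (2,5): δ = 58.93°  ·
  (3,4): δ = 82.81°  ·
  (3,5): δ = 6.99°  ✓
  (4,5): δ = 104.18°  ·
antipodal pairs: 4

count = 4; pairs: (0,4), (1,4), (2,4), (3,5)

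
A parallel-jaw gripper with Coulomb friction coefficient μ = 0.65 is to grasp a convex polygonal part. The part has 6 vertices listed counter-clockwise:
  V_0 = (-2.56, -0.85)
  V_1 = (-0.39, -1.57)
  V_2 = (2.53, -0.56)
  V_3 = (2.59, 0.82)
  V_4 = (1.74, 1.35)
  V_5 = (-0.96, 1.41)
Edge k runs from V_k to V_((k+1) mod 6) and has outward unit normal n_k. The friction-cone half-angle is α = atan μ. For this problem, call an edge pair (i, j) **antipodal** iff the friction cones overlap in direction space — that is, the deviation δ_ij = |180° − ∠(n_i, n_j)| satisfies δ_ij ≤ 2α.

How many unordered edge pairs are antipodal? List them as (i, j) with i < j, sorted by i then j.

count = 6; pairs: (0,3), (0,4), (1,3), (1,4), (1,5), (2,5)

α = atan 0.65 = 33.02°;  2α = 66.05°
n_0 = (-0.3149, -0.9491)
n_1 = (+0.3269, -0.9451)
n_2 = (+0.9991, -0.0434)
n_3 = (+0.5291, +0.8486)
n_4 = (+0.0222, +0.9998)
n_5 = (-0.8162, +0.5778)
  (0,1): δ = 142.56°  ·
  (0,2): δ = 74.13°  ·
  (0,3): δ = 13.59°  ✓
  (0,4): δ = 17.08°  ✓
  (0,5): δ = 73.06°  ·
  (1,2): δ = 111.57°  ·
  (1,3): δ = 51.02°  ✓
  (1,4): δ = 20.35°  ✓
  (1,5): δ = 35.62°  ✓
  (2,3): δ = 119.46°  ·
  (2,4): δ = 88.78°  ·
  (2,5): δ = 32.81°  ✓
  (3,4): δ = 149.33°  ·
  (3,5): δ = 93.35°  ·
  (4,5): δ = 124.02°  ·
antipodal pairs: 6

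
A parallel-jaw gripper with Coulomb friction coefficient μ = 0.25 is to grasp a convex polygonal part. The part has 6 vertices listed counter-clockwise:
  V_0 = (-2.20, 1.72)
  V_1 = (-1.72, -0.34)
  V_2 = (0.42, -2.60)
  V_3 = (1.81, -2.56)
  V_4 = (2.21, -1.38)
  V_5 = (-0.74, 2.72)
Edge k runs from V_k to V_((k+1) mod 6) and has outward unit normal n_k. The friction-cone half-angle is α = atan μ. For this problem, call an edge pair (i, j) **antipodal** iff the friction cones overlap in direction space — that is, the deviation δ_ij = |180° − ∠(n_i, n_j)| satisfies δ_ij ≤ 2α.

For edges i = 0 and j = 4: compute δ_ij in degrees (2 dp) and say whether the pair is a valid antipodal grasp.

α = atan 0.25 = 14.04°;  2α = 28.07°
edge 0: e_0 = (+0.48, -2.06);  n_0 = (-0.9739, -0.2269)
edge 4: e_4 = (-2.95, +4.10);  n_4 = (+0.8117, +0.5840)
∠(n_0, n_4) = 157.38°
δ = |180° − 157.38°| = 22.62°
22.62° ≤ 2α = 28.07°  →  valid

δ = 22.62°, valid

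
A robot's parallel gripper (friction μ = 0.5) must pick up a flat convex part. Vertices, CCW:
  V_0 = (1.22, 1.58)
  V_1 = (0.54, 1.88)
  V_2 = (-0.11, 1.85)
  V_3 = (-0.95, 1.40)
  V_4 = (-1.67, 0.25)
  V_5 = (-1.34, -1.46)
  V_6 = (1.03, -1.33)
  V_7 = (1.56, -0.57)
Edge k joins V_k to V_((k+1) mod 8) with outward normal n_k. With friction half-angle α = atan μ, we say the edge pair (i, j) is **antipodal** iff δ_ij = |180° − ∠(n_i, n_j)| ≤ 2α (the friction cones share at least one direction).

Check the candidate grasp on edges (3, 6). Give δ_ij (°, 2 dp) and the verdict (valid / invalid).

δ = 2.84°, valid

α = atan 0.5 = 26.57°;  2α = 53.13°
edge 3: e_3 = (-0.72, -1.15);  n_3 = (-0.8476, +0.5307)
edge 6: e_6 = (+0.53, +0.76);  n_6 = (+0.8202, -0.5720)
∠(n_3, n_6) = 177.16°
δ = |180° − 177.16°| = 2.84°
2.84° ≤ 2α = 53.13°  →  valid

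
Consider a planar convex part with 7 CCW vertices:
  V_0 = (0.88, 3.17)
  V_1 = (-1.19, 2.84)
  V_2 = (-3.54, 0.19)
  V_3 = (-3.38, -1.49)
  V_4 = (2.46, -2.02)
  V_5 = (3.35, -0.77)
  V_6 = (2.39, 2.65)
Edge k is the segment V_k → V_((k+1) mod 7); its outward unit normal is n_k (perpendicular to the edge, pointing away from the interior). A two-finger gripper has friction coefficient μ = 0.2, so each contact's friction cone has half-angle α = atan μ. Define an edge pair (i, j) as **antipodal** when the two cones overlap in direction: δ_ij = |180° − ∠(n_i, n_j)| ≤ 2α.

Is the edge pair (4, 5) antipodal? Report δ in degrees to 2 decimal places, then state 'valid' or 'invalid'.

α = atan 0.2 = 11.31°;  2α = 22.62°
edge 4: e_4 = (+0.89, +1.25);  n_4 = (+0.8146, -0.5800)
edge 5: e_5 = (-0.96, +3.42);  n_5 = (+0.9628, +0.2703)
∠(n_4, n_5) = 51.13°
δ = |180° − 51.13°| = 128.87°
128.87° > 2α = 22.62°  →  invalid

δ = 128.87°, invalid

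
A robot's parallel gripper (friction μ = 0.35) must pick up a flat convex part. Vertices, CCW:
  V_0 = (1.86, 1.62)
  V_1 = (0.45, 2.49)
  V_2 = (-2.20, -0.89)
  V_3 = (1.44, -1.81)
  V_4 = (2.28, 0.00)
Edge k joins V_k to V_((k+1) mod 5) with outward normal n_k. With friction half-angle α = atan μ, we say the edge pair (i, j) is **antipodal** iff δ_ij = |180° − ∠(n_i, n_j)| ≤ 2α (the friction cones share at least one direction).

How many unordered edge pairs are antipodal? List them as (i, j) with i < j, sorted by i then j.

α = atan 0.35 = 19.29°;  2α = 38.58°
n_0 = (+0.5251, +0.8510)
n_1 = (-0.7870, +0.6170)
n_2 = (-0.2450, -0.9695)
n_3 = (+0.9071, -0.4210)
n_4 = (+0.9680, +0.2510)
  (0,1): δ = 96.42°  ·
  (0,2): δ = 17.49°  ✓
  (0,3): δ = 96.78°  ·
  (0,4): δ = 136.21°  ·
  (1,2): δ = 66.09°  ·
  (1,3): δ = 13.20°  ✓
  (1,4): δ = 52.63°  ·
  (2,3): δ = 100.71°  ·
  (2,4): δ = 61.28°  ·
  (3,4): δ = 140.57°  ·
antipodal pairs: 2

count = 2; pairs: (0,2), (1,3)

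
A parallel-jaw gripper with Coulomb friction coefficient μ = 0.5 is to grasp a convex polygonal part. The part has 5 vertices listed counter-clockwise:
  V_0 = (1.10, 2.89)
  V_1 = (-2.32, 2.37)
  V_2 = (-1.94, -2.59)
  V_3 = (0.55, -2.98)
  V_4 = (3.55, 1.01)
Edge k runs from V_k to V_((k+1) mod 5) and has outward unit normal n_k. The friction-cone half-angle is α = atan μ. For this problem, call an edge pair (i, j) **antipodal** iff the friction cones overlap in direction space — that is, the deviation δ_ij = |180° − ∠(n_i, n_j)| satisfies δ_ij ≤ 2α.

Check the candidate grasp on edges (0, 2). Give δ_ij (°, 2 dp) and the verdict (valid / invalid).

δ = 17.55°, valid

α = atan 0.5 = 26.57°;  2α = 53.13°
edge 0: e_0 = (-3.42, -0.52);  n_0 = (-0.1503, +0.9886)
edge 2: e_2 = (+2.49, -0.39);  n_2 = (-0.1547, -0.9880)
∠(n_0, n_2) = 162.45°
δ = |180° − 162.45°| = 17.55°
17.55° ≤ 2α = 53.13°  →  valid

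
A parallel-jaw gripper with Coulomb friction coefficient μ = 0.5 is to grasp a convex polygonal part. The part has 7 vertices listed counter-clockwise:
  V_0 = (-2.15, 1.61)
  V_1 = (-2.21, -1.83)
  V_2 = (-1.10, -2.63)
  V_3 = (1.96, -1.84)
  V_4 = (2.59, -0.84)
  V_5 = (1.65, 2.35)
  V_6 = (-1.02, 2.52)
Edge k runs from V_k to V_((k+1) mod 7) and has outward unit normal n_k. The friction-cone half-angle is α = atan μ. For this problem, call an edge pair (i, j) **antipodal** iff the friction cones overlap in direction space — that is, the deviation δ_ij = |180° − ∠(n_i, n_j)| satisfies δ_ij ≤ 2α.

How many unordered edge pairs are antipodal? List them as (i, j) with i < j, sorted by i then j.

count = 7; pairs: (0,3), (0,4), (1,4), (1,5), (2,5), (2,6), (3,6)

α = atan 0.5 = 26.57°;  2α = 53.13°
n_0 = (-0.9998, +0.0174)
n_1 = (-0.5847, -0.8113)
n_2 = (+0.2500, -0.9683)
n_3 = (+0.8461, -0.5330)
n_4 = (+0.9592, +0.2827)
n_5 = (+0.0635, +0.9980)
n_6 = (-0.6272, +0.7788)
  (0,1): δ = 124.78°  ·
  (0,2): δ = 74.52°  ·
  (0,3): δ = 31.21°  ✓
  (0,4): δ = 17.42°  ✓
  (0,5): δ = 87.36°  ·
  (0,6): δ = 129.84°  ·
  (1,2): δ = 129.74°  ·
  (1,3): δ = 86.43°  ·
  (1,4): δ = 37.80°  ✓
  (1,5): δ = 32.14°  ✓
  (1,6): δ = 74.63°  ·
  (2,3): δ = 136.69°  ·
  (2,4): δ = 88.06°  ·
  (2,5): δ = 18.12°  ✓
  (2,6): δ = 24.37°  ✓
  (3,4): δ = 131.37°  ·
  (3,5): δ = 61.43°  ·
  (3,6): δ = 18.94°  ✓
  (4,5): δ = 110.06°  ·
  (4,6): δ = 67.57°  ·
  (5,6): δ = 137.51°  ·
antipodal pairs: 7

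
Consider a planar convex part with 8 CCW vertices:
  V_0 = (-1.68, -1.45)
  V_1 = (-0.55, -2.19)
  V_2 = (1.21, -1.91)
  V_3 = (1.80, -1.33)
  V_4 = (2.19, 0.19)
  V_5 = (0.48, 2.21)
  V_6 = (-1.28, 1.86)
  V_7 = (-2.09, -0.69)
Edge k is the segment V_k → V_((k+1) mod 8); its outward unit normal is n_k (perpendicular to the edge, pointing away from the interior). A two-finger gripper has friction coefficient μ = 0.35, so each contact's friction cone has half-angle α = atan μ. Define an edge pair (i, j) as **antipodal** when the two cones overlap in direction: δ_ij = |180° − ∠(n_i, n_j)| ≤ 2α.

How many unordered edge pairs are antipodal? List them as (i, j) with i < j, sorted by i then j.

α = atan 0.35 = 19.29°;  2α = 38.58°
n_0 = (-0.5478, -0.8366)
n_1 = (+0.1571, -0.9876)
n_2 = (+0.7010, -0.7131)
n_3 = (+0.9686, -0.2485)
n_4 = (+0.7632, +0.6461)
n_5 = (-0.1950, +0.9808)
n_6 = (-0.9531, +0.3027)
n_7 = (-0.8801, -0.4748)
  (0,1): δ = 137.74°  ·
  (0,2): δ = 102.27°  ·
  (0,3): δ = 71.17°  ·
  (0,4): δ = 16.53°  ✓
  (0,5): δ = 44.47°  ·
  (0,6): δ = 105.60°  ·
  (0,7): δ = 151.57°  ·
  (1,2): δ = 144.53°  ·
  (1,3): δ = 113.43°  ·
  (1,4): δ = 58.79°  ·
  (1,5): δ = 2.21°  ✓
  (1,6): δ = 63.34°  ·
  (1,7): δ = 109.31°  ·
  (2,3): δ = 148.90°  ·
  (2,4): δ = 94.26°  ·
  (2,5): δ = 33.26°  ✓
  (2,6): δ = 27.87°  ✓
  (2,7): δ = 73.84°  ·
  (3,4): δ = 125.36°  ·
  (3,5): δ = 64.36°  ·
  (3,6): δ = 3.23°  ✓
  (3,7): δ = 42.74°  ·
  (4,5): δ = 119.00°  ·
  (4,6): δ = 57.87°  ·
  (4,7): δ = 11.90°  ✓
  (5,6): δ = 118.87°  ·
  (5,7): δ = 72.90°  ·
  (6,7): δ = 134.03°  ·
antipodal pairs: 6

count = 6; pairs: (0,4), (1,5), (2,5), (2,6), (3,6), (4,7)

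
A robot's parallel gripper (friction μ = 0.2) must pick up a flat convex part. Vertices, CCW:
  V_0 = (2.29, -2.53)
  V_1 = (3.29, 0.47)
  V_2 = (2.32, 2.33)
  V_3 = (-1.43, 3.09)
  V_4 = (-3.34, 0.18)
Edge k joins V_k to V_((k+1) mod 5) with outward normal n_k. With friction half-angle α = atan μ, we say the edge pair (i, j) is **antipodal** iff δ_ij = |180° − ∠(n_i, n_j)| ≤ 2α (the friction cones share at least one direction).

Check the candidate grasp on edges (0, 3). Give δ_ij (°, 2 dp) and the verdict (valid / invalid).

δ = 14.84°, valid

α = atan 0.2 = 11.31°;  2α = 22.62°
edge 0: e_0 = (+1.00, +3.00);  n_0 = (+0.9487, -0.3162)
edge 3: e_3 = (-1.91, -2.91);  n_3 = (-0.8360, +0.5487)
∠(n_0, n_3) = 165.16°
δ = |180° − 165.16°| = 14.84°
14.84° ≤ 2α = 22.62°  →  valid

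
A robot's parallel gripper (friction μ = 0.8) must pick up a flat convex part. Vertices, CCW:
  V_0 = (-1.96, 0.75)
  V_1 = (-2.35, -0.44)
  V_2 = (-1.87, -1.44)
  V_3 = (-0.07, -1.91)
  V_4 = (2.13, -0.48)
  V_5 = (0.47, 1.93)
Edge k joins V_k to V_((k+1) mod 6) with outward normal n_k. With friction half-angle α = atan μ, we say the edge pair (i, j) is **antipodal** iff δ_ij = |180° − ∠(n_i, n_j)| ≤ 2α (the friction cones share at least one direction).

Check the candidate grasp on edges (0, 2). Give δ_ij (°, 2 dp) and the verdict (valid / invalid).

δ = 86.49°, invalid

α = atan 0.8 = 38.66°;  2α = 77.32°
edge 0: e_0 = (-0.39, -1.19);  n_0 = (-0.9503, +0.3114)
edge 2: e_2 = (+1.80, -0.47);  n_2 = (-0.2526, -0.9676)
∠(n_0, n_2) = 93.51°
δ = |180° − 93.51°| = 86.49°
86.49° > 2α = 77.32°  →  invalid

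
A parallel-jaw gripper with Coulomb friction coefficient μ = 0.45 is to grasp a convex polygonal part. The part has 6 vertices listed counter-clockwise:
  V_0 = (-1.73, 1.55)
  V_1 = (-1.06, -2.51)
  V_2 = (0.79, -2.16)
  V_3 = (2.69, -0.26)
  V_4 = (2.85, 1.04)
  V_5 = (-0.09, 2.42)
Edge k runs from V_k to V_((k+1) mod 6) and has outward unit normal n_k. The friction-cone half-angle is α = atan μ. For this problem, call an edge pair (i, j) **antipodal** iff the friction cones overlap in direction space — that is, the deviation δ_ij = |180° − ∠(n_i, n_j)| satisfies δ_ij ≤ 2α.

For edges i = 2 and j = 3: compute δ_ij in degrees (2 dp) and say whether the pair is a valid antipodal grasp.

α = atan 0.45 = 24.23°;  2α = 48.46°
edge 2: e_2 = (+1.90, +1.90);  n_2 = (+0.7071, -0.7071)
edge 3: e_3 = (+0.16, +1.30);  n_3 = (+0.9925, -0.1222)
∠(n_2, n_3) = 37.98°
δ = |180° − 37.98°| = 142.02°
142.02° > 2α = 48.46°  →  invalid

δ = 142.02°, invalid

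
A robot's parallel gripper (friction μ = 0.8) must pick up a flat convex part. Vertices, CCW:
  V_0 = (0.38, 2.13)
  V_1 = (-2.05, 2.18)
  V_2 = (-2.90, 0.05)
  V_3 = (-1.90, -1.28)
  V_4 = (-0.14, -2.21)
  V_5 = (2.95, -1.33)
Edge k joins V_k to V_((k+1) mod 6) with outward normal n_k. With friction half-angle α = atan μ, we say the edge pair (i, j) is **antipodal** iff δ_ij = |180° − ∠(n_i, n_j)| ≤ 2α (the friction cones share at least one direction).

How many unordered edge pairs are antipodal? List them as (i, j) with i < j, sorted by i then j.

α = atan 0.8 = 38.66°;  2α = 77.32°
n_0 = (+0.0206, +0.9998)
n_1 = (-0.9288, +0.3706)
n_2 = (-0.7993, -0.6010)
n_3 = (-0.4672, -0.8842)
n_4 = (+0.2739, -0.9618)
n_5 = (+0.8028, +0.5963)
  (0,1): δ = 110.58°  ·
  (0,2): δ = 51.88°  ✓
  (0,3): δ = 26.67°  ✓
  (0,4): δ = 17.08°  ✓
  (0,5): δ = 127.78°  ·
  (1,2): δ = 121.31°  ·
  (1,3): δ = 96.10°  ·
  (1,4): δ = 52.35°  ✓
  (1,5): δ = 58.36°  ✓
  (2,3): δ = 154.79°  ·
  (2,4): δ = 111.04°  ·
  (2,5): δ = 0.33°  ✓
  (3,4): δ = 136.25°  ·
  (3,5): δ = 25.54°  ✓
  (4,5): δ = 69.29°  ✓
antipodal pairs: 8

count = 8; pairs: (0,2), (0,3), (0,4), (1,4), (1,5), (2,5), (3,5), (4,5)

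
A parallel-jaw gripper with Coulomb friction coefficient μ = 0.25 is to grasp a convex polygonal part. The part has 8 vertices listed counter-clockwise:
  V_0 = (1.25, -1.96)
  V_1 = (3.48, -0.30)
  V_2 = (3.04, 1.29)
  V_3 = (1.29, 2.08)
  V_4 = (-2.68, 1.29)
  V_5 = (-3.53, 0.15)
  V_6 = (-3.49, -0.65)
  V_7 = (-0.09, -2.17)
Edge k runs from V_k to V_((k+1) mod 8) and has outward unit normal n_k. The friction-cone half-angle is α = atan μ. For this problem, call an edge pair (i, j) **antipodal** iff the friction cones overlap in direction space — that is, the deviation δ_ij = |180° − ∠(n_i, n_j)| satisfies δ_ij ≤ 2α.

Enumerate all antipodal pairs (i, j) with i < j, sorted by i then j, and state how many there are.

α = atan 0.25 = 14.04°;  2α = 28.07°
n_0 = (+0.5971, -0.8022)
n_1 = (+0.9638, +0.2667)
n_2 = (+0.4114, +0.9114)
n_3 = (-0.1952, +0.9808)
n_4 = (-0.8017, +0.5977)
n_5 = (-0.9988, -0.0499)
n_6 = (-0.4081, -0.9129)
n_7 = (+0.1548, -0.9879)
  (0,1): δ = 111.20°  ·
  (0,2): δ = 60.96°  ·
  (0,3): δ = 25.41°  ✓
  (0,4): δ = 16.63°  ✓
  (0,5): δ = 56.20°  ·
  (0,6): δ = 119.25°  ·
  (0,7): δ = 152.24°  ·
  (1,2): δ = 129.76°  ·
  (1,3): δ = 94.21°  ·
  (1,4): δ = 52.18°  ·
  (1,5): δ = 12.61°  ✓
  (1,6): δ = 50.44°  ·
  (1,7): δ = 83.44°  ·
  (2,3): δ = 144.45°  ·
  (2,4): δ = 102.41°  ·
  (2,5): δ = 62.84°  ·
  (2,6): δ = 0.21°  ✓
  (2,7): δ = 33.20°  ·
  (3,4): δ = 137.96°  ·
  (3,5): δ = 98.39°  ·
  (3,6): δ = 35.34°  ·
  (3,7): δ = 2.35°  ✓
  (4,5): δ = 140.43°  ·
  (4,6): δ = 77.38°  ·
  (4,7): δ = 44.38°  ·
  (5,6): δ = 116.95°  ·
  (5,7): δ = 83.96°  ·
  (6,7): δ = 147.01°  ·
antipodal pairs: 5

count = 5; pairs: (0,3), (0,4), (1,5), (2,6), (3,7)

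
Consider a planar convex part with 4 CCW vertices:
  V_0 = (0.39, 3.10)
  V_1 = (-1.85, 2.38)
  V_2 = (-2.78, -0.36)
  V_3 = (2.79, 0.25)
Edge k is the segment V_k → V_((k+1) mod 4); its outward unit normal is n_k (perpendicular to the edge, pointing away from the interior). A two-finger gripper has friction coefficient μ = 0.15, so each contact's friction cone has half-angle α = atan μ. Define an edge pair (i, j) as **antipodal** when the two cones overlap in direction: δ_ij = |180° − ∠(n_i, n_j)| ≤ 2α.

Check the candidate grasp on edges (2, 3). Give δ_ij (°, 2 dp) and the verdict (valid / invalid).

α = atan 0.15 = 8.53°;  2α = 17.06°
edge 2: e_2 = (+5.57, +0.61);  n_2 = (+0.1089, -0.9941)
edge 3: e_3 = (-2.40, +2.85);  n_3 = (+0.7649, +0.6441)
∠(n_2, n_3) = 123.85°
δ = |180° − 123.85°| = 56.15°
56.15° > 2α = 17.06°  →  invalid

δ = 56.15°, invalid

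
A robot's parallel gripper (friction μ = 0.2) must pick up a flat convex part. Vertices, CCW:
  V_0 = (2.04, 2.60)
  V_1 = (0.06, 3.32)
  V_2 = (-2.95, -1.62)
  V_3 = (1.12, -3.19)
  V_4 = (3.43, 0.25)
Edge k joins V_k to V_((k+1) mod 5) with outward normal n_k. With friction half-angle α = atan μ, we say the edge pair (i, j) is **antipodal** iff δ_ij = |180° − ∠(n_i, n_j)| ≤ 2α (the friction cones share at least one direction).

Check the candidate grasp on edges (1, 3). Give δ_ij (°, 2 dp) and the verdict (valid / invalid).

α = atan 0.2 = 11.31°;  2α = 22.62°
edge 1: e_1 = (-3.01, -4.94);  n_1 = (-0.8540, +0.5203)
edge 3: e_3 = (+2.31, +3.44);  n_3 = (+0.8302, -0.5575)
∠(n_1, n_3) = 177.47°
δ = |180° − 177.47°| = 2.53°
2.53° ≤ 2α = 22.62°  →  valid

δ = 2.53°, valid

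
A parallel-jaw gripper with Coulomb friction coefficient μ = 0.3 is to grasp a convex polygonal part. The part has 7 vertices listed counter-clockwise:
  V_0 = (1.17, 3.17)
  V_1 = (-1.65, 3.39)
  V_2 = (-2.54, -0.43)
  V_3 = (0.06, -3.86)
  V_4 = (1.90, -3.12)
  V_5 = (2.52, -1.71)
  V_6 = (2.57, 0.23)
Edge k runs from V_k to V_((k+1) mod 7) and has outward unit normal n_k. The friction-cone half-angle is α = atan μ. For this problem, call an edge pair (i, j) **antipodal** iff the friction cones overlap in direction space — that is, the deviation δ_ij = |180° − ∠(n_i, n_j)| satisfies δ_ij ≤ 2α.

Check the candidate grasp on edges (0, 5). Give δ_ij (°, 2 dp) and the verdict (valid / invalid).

δ = 92.98°, invalid

α = atan 0.3 = 16.70°;  2α = 33.40°
edge 0: e_0 = (-2.82, +0.22);  n_0 = (+0.0778, +0.9970)
edge 5: e_5 = (+0.05, +1.94);  n_5 = (+0.9997, -0.0258)
∠(n_0, n_5) = 87.02°
δ = |180° − 87.02°| = 92.98°
92.98° > 2α = 33.40°  →  invalid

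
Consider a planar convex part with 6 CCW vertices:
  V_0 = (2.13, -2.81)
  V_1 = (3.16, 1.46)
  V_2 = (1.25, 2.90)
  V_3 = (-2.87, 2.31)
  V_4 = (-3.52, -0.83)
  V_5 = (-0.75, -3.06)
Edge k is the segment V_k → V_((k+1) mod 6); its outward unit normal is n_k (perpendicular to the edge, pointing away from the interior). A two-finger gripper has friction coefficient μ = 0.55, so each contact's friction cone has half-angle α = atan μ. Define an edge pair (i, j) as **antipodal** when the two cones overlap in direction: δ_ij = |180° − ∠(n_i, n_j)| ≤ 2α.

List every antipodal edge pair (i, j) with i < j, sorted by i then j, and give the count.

α = atan 0.55 = 28.81°;  2α = 57.62°
n_0 = (+0.9721, -0.2345)
n_1 = (+0.6020, +0.7985)
n_2 = (-0.1418, +0.9899)
n_3 = (-0.9792, +0.2027)
n_4 = (-0.6271, -0.7789)
n_5 = (+0.0865, -0.9963)
  (0,1): δ = 113.45°  ·
  (0,2): δ = 68.29°  ·
  (0,3): δ = 1.87°  ✓
  (0,4): δ = 64.73°  ·
  (0,5): δ = 108.52°  ·
  (1,2): δ = 134.84°  ·
  (1,3): δ = 64.68°  ·
  (1,4): δ = 1.82°  ✓
  (1,5): δ = 41.97°  ✓
  (2,3): δ = 109.84°  ·
  (2,4): δ = 46.99°  ✓
  (2,5): δ = 3.19°  ✓
  (3,4): δ = 117.14°  ·
  (3,5): δ = 73.34°  ·
  (4,5): δ = 136.20°  ·
antipodal pairs: 5

count = 5; pairs: (0,3), (1,4), (1,5), (2,4), (2,5)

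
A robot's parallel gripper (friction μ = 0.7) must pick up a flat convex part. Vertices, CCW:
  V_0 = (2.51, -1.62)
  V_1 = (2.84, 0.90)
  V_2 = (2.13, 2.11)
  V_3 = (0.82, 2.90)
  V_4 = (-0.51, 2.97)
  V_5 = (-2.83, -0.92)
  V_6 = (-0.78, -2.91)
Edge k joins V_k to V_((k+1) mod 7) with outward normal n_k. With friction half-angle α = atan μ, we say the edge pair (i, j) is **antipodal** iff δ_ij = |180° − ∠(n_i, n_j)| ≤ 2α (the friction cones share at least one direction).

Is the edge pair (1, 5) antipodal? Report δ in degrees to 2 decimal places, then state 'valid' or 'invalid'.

δ = 15.45°, valid

α = atan 0.7 = 34.99°;  2α = 69.98°
edge 1: e_1 = (-0.71, +1.21);  n_1 = (+0.8625, +0.5061)
edge 5: e_5 = (+2.05, -1.99);  n_5 = (-0.6965, -0.7175)
∠(n_1, n_5) = 164.55°
δ = |180° − 164.55°| = 15.45°
15.45° ≤ 2α = 69.98°  →  valid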